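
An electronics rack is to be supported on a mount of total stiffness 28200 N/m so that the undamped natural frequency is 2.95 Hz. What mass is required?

ω_n = 2πf_n = 2π × 2.95 = 18.54 rad/s.
m = k/ω_n² = 28200/18.54² = 28200/343.6 = 82.08 kg.

82.1 kg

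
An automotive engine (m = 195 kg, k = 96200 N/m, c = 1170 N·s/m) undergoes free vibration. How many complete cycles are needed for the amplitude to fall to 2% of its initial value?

5 cycles

ζ = c/(2√(km)) = 1170/(2√(96200 × 195)) = 1170/8662 = 0.1351.
Logarithmic decrement δ = 2πζ/√(1 − ζ²) = 2π × 0.1351/√(1 − 0.0182) = 0.8565.
x_n/x₀ = e^(−nδ) ≤ 0.02; take ln: n ≥ ln(1/0.02)/δ = 3.912/0.8565 = 4.567.
So 5 complete cycles are required.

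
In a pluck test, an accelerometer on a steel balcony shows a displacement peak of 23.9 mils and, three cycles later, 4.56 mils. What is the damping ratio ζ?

Logarithmic decrement δ = (1/n)·ln(x₀/x_n) = (1/3)·ln(23.9/4.56) = (1/3)·ln(5.241) = 0.5522.
ζ = δ/√(4π² + δ²) = 0.5522/√(39.48 + 0.305) = 0.5522/6.307 = 0.08755.

0.0875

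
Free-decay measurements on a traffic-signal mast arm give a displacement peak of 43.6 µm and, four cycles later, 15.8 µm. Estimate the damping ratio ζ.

0.0404

Logarithmic decrement δ = (1/n)·ln(x₀/x_n) = (1/4)·ln(43.6/15.8) = (1/4)·ln(2.759) = 0.2538.
ζ = δ/√(4π² + δ²) = 0.2538/√(39.48 + 0.0644) = 0.2538/6.288 = 0.04035.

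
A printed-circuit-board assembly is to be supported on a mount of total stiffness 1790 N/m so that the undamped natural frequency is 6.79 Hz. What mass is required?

0.983 kg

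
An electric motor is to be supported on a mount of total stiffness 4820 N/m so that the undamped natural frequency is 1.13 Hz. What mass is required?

ω_n = 2πf_n = 2π × 1.13 = 7.100 rad/s.
m = k/ω_n² = 4820/7.100² = 4820/50.41 = 95.62 kg.

95.6 kg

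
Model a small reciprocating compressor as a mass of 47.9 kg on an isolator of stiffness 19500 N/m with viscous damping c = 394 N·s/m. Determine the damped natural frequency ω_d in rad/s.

ω_n = √(k/m) = √(19500/47.9) = 20.18 rad/s.
Critical damping c_c = 2√(k·m) = 2√(19500 × 47.9) = 1933 N·s/m, so ζ = c/c_c = 394/1933 = 0.2038.
ω_d = ω_n√(1 − ζ²) = 20.18 × √(1 − 0.0415) = 19.75 rad/s.

19.8 rad/s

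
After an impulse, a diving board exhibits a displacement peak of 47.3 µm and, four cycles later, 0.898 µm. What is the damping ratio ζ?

Logarithmic decrement δ = (1/n)·ln(x₀/x_n) = (1/4)·ln(47.3/0.898) = (1/4)·ln(52.67) = 0.9910.
ζ = δ/√(4π² + δ²) = 0.9910/√(39.48 + 0.982) = 0.9910/6.361 = 0.1558.

0.156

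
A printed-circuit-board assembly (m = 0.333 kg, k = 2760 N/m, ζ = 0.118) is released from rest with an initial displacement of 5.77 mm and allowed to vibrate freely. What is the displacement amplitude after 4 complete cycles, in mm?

0.291 mm

Logarithmic decrement δ = 2πζ/√(1 − ζ²) = 2π × 0.1180/√(1 − 0.0139) = 0.7466.
After n cycles, x_n/x₀ = e^(−nδ), so x_4 = 5.77 × e^(−4 × 0.7466) = 5.77 × 0.05046 = 0.2912 mm.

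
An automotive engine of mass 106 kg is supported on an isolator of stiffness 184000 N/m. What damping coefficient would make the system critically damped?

8830 N·s/m

c_c = 2√(k·m) = 2√(184000 × 106) = 2 × 4416 = 8833 N·s/m.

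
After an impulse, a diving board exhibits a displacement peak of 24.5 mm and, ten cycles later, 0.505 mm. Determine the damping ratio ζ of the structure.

Logarithmic decrement δ = (1/n)·ln(x₀/x_n) = (1/10)·ln(24.5/0.505) = (1/10)·ln(48.51) = 0.3882.
ζ = δ/√(4π² + δ²) = 0.3882/√(39.48 + 0.151) = 0.3882/6.295 = 0.06166.

0.0617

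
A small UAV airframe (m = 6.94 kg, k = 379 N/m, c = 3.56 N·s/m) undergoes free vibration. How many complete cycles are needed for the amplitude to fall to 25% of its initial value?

ζ = c/(2√(km)) = 3.56/(2√(379 × 6.94)) = 3.56/102.6 = 0.03471.
Logarithmic decrement δ = 2πζ/√(1 − ζ²) = 2π × 0.03471/√(1 − 0.00120) = 0.2182.
x_n/x₀ = e^(−nδ) ≤ 0.25; take ln: n ≥ ln(1/0.25)/δ = 1.386/0.2182 = 6.353.
So 7 complete cycles are required.

7 cycles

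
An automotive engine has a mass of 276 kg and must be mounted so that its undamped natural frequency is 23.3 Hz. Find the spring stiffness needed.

5920000 N/m

ω_n = 2πf_n = 2π × 23.3 = 146.4 rad/s.
k = m·ω_n² = 276 × 146.4² = 276 × 21430 = 5915000 N/m.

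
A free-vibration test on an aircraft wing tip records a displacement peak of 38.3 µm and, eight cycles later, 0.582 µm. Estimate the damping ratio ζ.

Logarithmic decrement δ = (1/n)·ln(x₀/x_n) = (1/8)·ln(38.3/0.582) = (1/8)·ln(65.81) = 0.5233.
ζ = δ/√(4π² + δ²) = 0.5233/√(39.48 + 0.274) = 0.5233/6.305 = 0.08301.

0.0830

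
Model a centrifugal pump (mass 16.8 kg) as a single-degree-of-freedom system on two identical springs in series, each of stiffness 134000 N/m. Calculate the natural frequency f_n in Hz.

10.1 Hz

Series springs: 1/k_eq = 2/134000, so k_eq = 134000/2 = 67000 N/m.
ω_n = √(k_eq/m) = √(67000/16.8) = √3988 = 63.15 rad/s.
f_n = ω_n/(2π) = 63.15/6.283 = 10.05 Hz.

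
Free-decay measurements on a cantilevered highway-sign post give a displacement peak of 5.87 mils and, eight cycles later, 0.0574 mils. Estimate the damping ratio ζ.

Logarithmic decrement δ = (1/n)·ln(x₀/x_n) = (1/8)·ln(5.87/0.0574) = (1/8)·ln(102.3) = 0.5784.
ζ = δ/√(4π² + δ²) = 0.5784/√(39.48 + 0.335) = 0.5784/6.310 = 0.09167.

0.0917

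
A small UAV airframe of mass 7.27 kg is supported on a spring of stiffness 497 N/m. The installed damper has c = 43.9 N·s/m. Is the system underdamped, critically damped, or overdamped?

c_c = 2√(k·m) = 120.2 N·s/m; ζ = c/c_c = 43.9/120.2 = 0.365.
Since ζ < 1 the system is underdamped.

underdamped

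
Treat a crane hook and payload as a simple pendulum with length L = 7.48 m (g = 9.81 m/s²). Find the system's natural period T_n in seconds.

For a simple pendulum ω_n = √(g/L) = √(9.81/7.48) = √1.311 = 1.145 rad/s.
T_n = 2π/ω_n = 6.283/1.145 = 5.487 s.

5.49 s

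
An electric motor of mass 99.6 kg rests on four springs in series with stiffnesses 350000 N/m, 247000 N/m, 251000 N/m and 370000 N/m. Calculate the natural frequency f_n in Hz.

4.33 Hz

Series springs: 1/k_eq = 1/350000 + 1/247000 + 1/251000 + 1/370000 = 1.359×10^-5, so k_eq = 73570 N/m.
ω_n = √(k_eq/m) = √(73570/99.6) = √738.7 = 27.18 rad/s.
f_n = ω_n/(2π) = 27.18/6.283 = 4.326 Hz.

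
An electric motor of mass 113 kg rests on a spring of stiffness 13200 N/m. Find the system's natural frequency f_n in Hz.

1.72 Hz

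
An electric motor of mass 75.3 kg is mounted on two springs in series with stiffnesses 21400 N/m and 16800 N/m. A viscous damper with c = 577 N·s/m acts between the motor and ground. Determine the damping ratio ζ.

0.343

Series springs: 1/k_eq = 1/21400 + 1/16800 = 0.0001063, so k_eq = 9412 N/m.
ω_n = √(k_eq/m) = √(9412/75.3) = 11.18 rad/s.
Critical damping c_c = 2√(k_eq·m) = 2√(9412 × 75.3) = 1684 N·s/m, so ζ = c/c_c = 577/1684 = 0.3427.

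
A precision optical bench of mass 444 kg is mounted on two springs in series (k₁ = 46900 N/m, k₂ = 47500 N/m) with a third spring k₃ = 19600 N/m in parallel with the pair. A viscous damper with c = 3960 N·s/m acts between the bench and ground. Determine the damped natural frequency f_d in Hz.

Series pair: k_s = k₁k₂/(k₁+k₂) = (46900)(47500)/(46900 + 47500) = 23600 N/m. In parallel with k₃: k_eq = 23600 + 19600 = 43200 N/m.
ω_n = √(k_eq/m) = √(43200/444) = 9.864 rad/s.
Critical damping c_c = 2√(k_eq·m) = 2√(43200 × 444) = 8759 N·s/m, so ζ = c/c_c = 3960/8759 = 0.4521.
ω_d = ω_n√(1 − ζ²) = 9.864 × √(1 − 0.204) = 8.798 rad/s.
f_d = ω_d/(2π) = 1.400 Hz.

1.40 Hz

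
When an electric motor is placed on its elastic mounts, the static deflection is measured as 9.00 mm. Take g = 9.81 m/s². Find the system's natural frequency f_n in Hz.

ω_n = √(g/δ_st) = √(9.81/0.00900) = √1090 = 33.02 rad/s.
f_n = ω_n/(2π) = 33.02/6.283 = 5.255 Hz.

5.25 Hz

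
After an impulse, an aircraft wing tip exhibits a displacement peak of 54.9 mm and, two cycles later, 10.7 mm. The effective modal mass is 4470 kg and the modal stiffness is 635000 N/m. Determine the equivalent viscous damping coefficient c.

13800 N·s/m

Logarithmic decrement δ = (1/n)·ln(x₀/x_n) = (1/2)·ln(54.9/10.7) = (1/2)·ln(5.131) = 0.8176.
ζ = δ/√(4π² + δ²) = 0.8176/√(39.48 + 0.669) = 0.8176/6.336 = 0.1290.
c = ζ · 2√(km) = 0.1290 × 2√(635000 × 4470) = 0.1290 × 106600 = 13750 N·s/m.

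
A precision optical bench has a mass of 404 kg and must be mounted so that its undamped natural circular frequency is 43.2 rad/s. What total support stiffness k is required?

754000 N/m

k = m·ω_n² = 404 × 43.20² = 404 × 1866 = 754000 N/m.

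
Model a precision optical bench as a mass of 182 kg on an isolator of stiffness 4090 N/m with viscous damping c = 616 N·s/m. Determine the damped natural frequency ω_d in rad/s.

ω_n = √(k/m) = √(4090/182) = 4.741 rad/s.
Critical damping c_c = 2√(k·m) = 2√(4090 × 182) = 1726 N·s/m, so ζ = c/c_c = 616/1726 = 0.3570.
ω_d = ω_n√(1 − ζ²) = 4.741 × √(1 − 0.127) = 4.428 rad/s.

4.43 rad/s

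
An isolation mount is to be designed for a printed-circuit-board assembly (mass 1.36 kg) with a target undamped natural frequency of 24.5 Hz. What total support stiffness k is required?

32200 N/m

ω_n = 2πf_n = 2π × 24.5 = 153.9 rad/s.
k = m·ω_n² = 1.36 × 153.9² = 1.36 × 23700 = 32230 N/m.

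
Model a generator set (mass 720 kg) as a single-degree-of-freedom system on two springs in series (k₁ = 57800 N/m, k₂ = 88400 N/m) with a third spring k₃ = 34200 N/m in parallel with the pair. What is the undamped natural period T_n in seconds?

0.641 s

Series pair: k_s = k₁k₂/(k₁+k₂) = (57800)(88400)/(57800 + 88400) = 34950 N/m. In parallel with k₃: k_eq = 34950 + 34200 = 69150 N/m.
ω_n = √(k_eq/m) = √(69150/720) = √96.04 = 9.800 rad/s.
T_n = 2π/ω_n = 6.283/9.800 = 0.6411 s.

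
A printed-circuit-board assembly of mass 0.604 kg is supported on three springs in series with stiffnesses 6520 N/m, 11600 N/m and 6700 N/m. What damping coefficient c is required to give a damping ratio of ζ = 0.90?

Series springs: 1/k_eq = 1/6520 + 1/11600 + 1/6700 = 0.0003888, so k_eq = 2572 N/m.
c_c = 2√(k_eq·m) = 2√(2572 × 0.604) = 78.83 N·s/m.
c = ζ·c_c = 0.90 × 78.83 = 70.94 N·s/m.

70.9 N·s/m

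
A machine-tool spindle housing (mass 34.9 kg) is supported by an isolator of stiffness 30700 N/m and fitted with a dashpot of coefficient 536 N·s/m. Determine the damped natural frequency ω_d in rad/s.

28.6 rad/s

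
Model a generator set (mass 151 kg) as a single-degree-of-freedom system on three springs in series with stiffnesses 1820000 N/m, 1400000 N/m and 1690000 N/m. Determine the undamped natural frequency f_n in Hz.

9.51 Hz

Series springs: 1/k_eq = 1/1820000 + 1/1400000 + 1/1690000 = 1.855×10^-6, so k_eq = 539000 N/m.
ω_n = √(k_eq/m) = √(539000/151) = √3569 = 59.74 rad/s.
f_n = ω_n/(2π) = 59.74/6.283 = 9.508 Hz.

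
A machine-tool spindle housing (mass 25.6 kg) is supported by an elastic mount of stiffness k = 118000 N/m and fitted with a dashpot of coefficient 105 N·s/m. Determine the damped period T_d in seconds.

ω_n = √(k/m) = √(118000/25.6) = 67.89 rad/s.
Critical damping c_c = 2√(k·m) = 2√(118000 × 25.6) = 3476 N·s/m, so ζ = c/c_c = 105/3476 = 0.03021.
ω_d = ω_n√(1 − ζ²) = 67.89 × √(1 − 0.000912) = 67.86 rad/s.
T_d = 2π/ω_d = 0.09259 s.

0.0926 s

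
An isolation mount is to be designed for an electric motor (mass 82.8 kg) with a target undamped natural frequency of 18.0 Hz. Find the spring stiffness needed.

1060000 N/m

ω_n = 2πf_n = 2π × 18.0 = 113.1 rad/s.
k = m·ω_n² = 82.8 × 113.1² = 82.8 × 12790 = 1059000 N/m.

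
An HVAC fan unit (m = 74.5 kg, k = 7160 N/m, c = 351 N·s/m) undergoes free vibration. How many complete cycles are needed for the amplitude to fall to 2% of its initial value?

ζ = c/(2√(km)) = 351/(2√(7160 × 74.5)) = 351/1461 = 0.2403.
Logarithmic decrement δ = 2πζ/√(1 − ζ²) = 2π × 0.2403/√(1 − 0.0577) = 1.555.
x_n/x₀ = e^(−nδ) ≤ 0.02; take ln: n ≥ ln(1/0.02)/δ = 3.912/1.555 = 2.515.
So 3 complete cycles are required.

3 cycles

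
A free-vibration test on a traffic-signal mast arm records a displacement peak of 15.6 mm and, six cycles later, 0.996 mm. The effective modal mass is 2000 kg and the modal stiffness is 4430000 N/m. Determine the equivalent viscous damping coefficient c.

13700 N·s/m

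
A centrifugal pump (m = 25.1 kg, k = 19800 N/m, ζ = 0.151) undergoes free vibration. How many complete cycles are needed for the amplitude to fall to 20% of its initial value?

2 cycles

Logarithmic decrement δ = 2πζ/√(1 − ζ²) = 2π × 0.1510/√(1 − 0.0228) = 0.9598.
x_n/x₀ = e^(−nδ) ≤ 0.2; take ln: n ≥ ln(1/0.2)/δ = 1.609/0.9598 = 1.677.
So 2 complete cycles are required.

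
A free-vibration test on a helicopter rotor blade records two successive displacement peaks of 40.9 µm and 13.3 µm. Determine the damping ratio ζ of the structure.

0.176

Logarithmic decrement δ = (1/n)·ln(x₀/x_n) = (1/1)·ln(40.9/13.3) = (1/1)·ln(3.075) = 1.123.
ζ = δ/√(4π² + δ²) = 1.123/√(39.48 + 1.26) = 1.123/6.383 = 0.1760.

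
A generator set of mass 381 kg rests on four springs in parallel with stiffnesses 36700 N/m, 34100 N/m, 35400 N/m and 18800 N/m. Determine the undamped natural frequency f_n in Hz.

2.88 Hz

Parallel springs add: k_eq = 36700 + 34100 + 35400 + 18800 = 125000 N/m.
ω_n = √(k_eq/m) = √(125000/381) = √328.1 = 18.11 rad/s.
f_n = ω_n/(2π) = 18.11/6.283 = 2.883 Hz.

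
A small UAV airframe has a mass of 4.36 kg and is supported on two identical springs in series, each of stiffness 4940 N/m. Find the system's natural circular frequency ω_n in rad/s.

Series springs: 1/k_eq = 2/4940, so k_eq = 4940/2 = 2470 N/m.
ω_n = √(k_eq/m) = √(2470/4.36) = √566.5 = 23.80 rad/s.

23.8 rad/s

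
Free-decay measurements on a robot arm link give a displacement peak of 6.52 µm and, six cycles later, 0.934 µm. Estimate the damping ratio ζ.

Logarithmic decrement δ = (1/n)·ln(x₀/x_n) = (1/6)·ln(6.52/0.934) = (1/6)·ln(6.981) = 0.3239.
ζ = δ/√(4π² + δ²) = 0.3239/√(39.48 + 0.105) = 0.3239/6.292 = 0.05148.

0.0515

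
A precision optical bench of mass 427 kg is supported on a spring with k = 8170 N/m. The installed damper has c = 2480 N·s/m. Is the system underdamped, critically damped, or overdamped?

underdamped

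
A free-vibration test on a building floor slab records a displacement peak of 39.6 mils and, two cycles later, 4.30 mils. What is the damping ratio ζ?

0.174

Logarithmic decrement δ = (1/n)·ln(x₀/x_n) = (1/2)·ln(39.6/4.30) = (1/2)·ln(9.209) = 1.110.
ζ = δ/√(4π² + δ²) = 1.110/√(39.48 + 1.23) = 1.110/6.380 = 0.1740.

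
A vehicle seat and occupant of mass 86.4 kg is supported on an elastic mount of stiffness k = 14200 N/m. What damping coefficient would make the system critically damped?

2220 N·s/m

c_c = 2√(k·m) = 2√(14200 × 86.4) = 2 × 1108 = 2215 N·s/m.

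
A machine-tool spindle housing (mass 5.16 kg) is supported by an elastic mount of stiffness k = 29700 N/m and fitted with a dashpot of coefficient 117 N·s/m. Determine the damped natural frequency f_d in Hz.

11.9 Hz

ω_n = √(k/m) = √(29700/5.16) = 75.87 rad/s.
Critical damping c_c = 2√(k·m) = 2√(29700 × 5.16) = 782.9 N·s/m, so ζ = c/c_c = 117/782.9 = 0.1494.
ω_d = ω_n√(1 − ζ²) = 75.87 × √(1 − 0.0223) = 75.02 rad/s.
f_d = ω_d/(2π) = 11.94 Hz.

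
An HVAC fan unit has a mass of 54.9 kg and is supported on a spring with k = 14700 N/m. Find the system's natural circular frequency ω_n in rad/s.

16.4 rad/s

ω_n = √(k/m) = √(14700/54.9) = √267.8 = 16.36 rad/s.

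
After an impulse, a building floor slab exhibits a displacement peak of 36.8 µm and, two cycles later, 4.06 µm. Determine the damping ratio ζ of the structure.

0.173

Logarithmic decrement δ = (1/n)·ln(x₀/x_n) = (1/2)·ln(36.8/4.06) = (1/2)·ln(9.064) = 1.102.
ζ = δ/√(4π² + δ²) = 1.102/√(39.48 + 1.21) = 1.102/6.379 = 0.1728.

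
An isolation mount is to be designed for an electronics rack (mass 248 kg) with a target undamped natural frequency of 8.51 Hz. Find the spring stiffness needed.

709000 N/m

ω_n = 2πf_n = 2π × 8.51 = 53.47 rad/s.
k = m·ω_n² = 248 × 53.47² = 248 × 2859 = 709000 N/m.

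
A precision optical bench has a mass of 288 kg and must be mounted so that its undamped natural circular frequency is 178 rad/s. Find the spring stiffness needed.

9120000 N/m

k = m·ω_n² = 288 × 178.0² = 288 × 31680 = 9125000 N/m.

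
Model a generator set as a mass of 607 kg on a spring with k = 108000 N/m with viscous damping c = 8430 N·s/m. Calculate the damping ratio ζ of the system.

ω_n = √(k/m) = √(108000/607) = 13.34 rad/s.
Critical damping c_c = 2√(k·m) = 2√(108000 × 607) = 16190 N·s/m, so ζ = c/c_c = 8430/16190 = 0.5206.

0.521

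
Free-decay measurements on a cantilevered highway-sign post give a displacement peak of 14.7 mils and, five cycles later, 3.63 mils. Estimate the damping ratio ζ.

Logarithmic decrement δ = (1/n)·ln(x₀/x_n) = (1/5)·ln(14.7/3.63) = (1/5)·ln(4.050) = 0.2797.
ζ = δ/√(4π² + δ²) = 0.2797/√(39.48 + 0.0782) = 0.2797/6.289 = 0.04448.

0.0445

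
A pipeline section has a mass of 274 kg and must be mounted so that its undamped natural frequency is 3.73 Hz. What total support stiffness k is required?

ω_n = 2πf_n = 2π × 3.73 = 23.44 rad/s.
k = m·ω_n² = 274 × 23.44² = 274 × 549.3 = 150500 N/m.

150000 N/m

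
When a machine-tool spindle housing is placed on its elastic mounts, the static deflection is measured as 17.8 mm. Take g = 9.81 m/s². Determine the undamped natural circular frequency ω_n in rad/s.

ω_n = √(g/δ_st) = √(9.81/0.0178) = √551.1 = 23.48 rad/s.

23.5 rad/s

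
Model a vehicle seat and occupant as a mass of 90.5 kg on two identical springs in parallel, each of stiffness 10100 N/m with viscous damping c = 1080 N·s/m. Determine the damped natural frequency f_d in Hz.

2.18 Hz

Parallel springs add: k_eq = 2 × 10100 = 20200 N/m.
ω_n = √(k_eq/m) = √(20200/90.5) = 14.94 rad/s.
Critical damping c_c = 2√(k_eq·m) = 2√(20200 × 90.5) = 2704 N·s/m, so ζ = c/c_c = 1080/2704 = 0.3994.
ω_d = ω_n√(1 − ζ²) = 14.94 × √(1 − 0.160) = 13.70 rad/s.
f_d = ω_d/(2π) = 2.180 Hz.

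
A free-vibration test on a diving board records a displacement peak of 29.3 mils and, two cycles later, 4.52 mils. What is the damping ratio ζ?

Logarithmic decrement δ = (1/n)·ln(x₀/x_n) = (1/2)·ln(29.3/4.52) = (1/2)·ln(6.482) = 0.9345.
ζ = δ/√(4π² + δ²) = 0.9345/√(39.48 + 0.873) = 0.9345/6.352 = 0.1471.

0.147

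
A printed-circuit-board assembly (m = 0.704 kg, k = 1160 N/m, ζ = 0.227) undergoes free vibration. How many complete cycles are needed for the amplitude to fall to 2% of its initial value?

Logarithmic decrement δ = 2πζ/√(1 − ζ²) = 2π × 0.2270/√(1 − 0.0515) = 1.465.
x_n/x₀ = e^(−nδ) ≤ 0.02; take ln: n ≥ ln(1/0.02)/δ = 3.912/1.465 = 2.671.
So 3 complete cycles are required.

3 cycles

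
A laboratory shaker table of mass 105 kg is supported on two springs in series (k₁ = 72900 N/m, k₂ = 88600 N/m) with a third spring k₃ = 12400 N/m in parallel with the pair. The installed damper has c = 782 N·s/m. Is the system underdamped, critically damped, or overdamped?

underdamped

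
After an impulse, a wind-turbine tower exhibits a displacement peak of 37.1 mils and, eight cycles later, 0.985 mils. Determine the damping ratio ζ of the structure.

0.0720

Logarithmic decrement δ = (1/n)·ln(x₀/x_n) = (1/8)·ln(37.1/0.985) = (1/8)·ln(37.66) = 0.4536.
ζ = δ/√(4π² + δ²) = 0.4536/√(39.48 + 0.206) = 0.4536/6.300 = 0.07200.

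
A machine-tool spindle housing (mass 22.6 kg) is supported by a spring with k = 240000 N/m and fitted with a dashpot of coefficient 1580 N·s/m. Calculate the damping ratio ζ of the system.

ω_n = √(k/m) = √(240000/22.6) = 103.1 rad/s.
Critical damping c_c = 2√(k·m) = 2√(240000 × 22.6) = 4658 N·s/m, so ζ = c/c_c = 1580/4658 = 0.3392.

0.339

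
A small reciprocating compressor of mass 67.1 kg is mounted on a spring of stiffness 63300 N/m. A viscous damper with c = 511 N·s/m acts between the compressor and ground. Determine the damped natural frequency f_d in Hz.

4.85 Hz

ω_n = √(k/m) = √(63300/67.1) = 30.71 rad/s.
Critical damping c_c = 2√(k·m) = 2√(63300 × 67.1) = 4122 N·s/m, so ζ = c/c_c = 511/4122 = 0.1240.
ω_d = ω_n√(1 − ζ²) = 30.71 × √(1 − 0.0154) = 30.48 rad/s.
f_d = ω_d/(2π) = 4.851 Hz.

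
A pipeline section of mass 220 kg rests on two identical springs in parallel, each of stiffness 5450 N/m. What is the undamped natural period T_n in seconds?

Parallel springs add: k_eq = 2 × 5450 = 10900 N/m.
ω_n = √(k_eq/m) = √(10900/220) = √49.55 = 7.039 rad/s.
T_n = 2π/ω_n = 6.283/7.039 = 0.8926 s.

0.893 s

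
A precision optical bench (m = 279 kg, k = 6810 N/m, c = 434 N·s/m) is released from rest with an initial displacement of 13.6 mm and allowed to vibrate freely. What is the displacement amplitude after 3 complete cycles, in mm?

ζ = c/(2√(km)) = 434/(2√(6810 × 279)) = 434/2757 = 0.1574.
Logarithmic decrement δ = 2πζ/√(1 − ζ²) = 2π × 0.1574/√(1 − 0.0248) = 1.002.
After n cycles, x_n/x₀ = e^(−nδ), so x_3 = 13.6 × e^(−3 × 1.002) = 13.6 × 0.04954 = 0.6738 mm.

0.674 mm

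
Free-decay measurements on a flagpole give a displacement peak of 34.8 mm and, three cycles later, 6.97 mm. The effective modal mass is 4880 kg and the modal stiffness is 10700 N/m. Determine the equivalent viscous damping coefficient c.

1230 N·s/m

Logarithmic decrement δ = (1/n)·ln(x₀/x_n) = (1/3)·ln(34.8/6.97) = (1/3)·ln(4.993) = 0.5360.
ζ = δ/√(4π² + δ²) = 0.5360/√(39.48 + 0.287) = 0.5360/6.306 = 0.08500.
c = ζ · 2√(km) = 0.08500 × 2√(10700 × 4880) = 0.08500 × 14450 = 1228 N·s/m.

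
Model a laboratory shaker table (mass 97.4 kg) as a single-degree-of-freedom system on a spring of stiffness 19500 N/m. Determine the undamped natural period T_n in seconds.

ω_n = √(k/m) = √(19500/97.4) = √200.2 = 14.15 rad/s.
T_n = 2π/ω_n = 6.283/14.15 = 0.4441 s.

0.444 s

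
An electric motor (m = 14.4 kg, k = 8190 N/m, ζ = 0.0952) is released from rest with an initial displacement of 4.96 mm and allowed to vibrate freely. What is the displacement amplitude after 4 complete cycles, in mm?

Logarithmic decrement δ = 2πζ/√(1 − ζ²) = 2π × 0.09520/√(1 − 0.00906) = 0.6009.
After n cycles, x_n/x₀ = e^(−nδ), so x_4 = 4.96 × e^(−4 × 0.6009) = 4.96 × 0.09040 = 0.4484 mm.

0.448 mm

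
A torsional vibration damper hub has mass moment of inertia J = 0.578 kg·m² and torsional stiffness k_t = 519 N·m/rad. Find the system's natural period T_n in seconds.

ω_n = √(k_t/J) = √(519/0.578) = √897.9 = 29.97 rad/s.
T_n = 2π/ω_n = 6.283/29.97 = 0.2097 s.

0.210 s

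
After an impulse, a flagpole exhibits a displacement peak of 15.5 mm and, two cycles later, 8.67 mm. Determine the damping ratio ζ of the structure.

0.0462

Logarithmic decrement δ = (1/n)·ln(x₀/x_n) = (1/2)·ln(15.5/8.67) = (1/2)·ln(1.788) = 0.2905.
ζ = δ/√(4π² + δ²) = 0.2905/√(39.48 + 0.0844) = 0.2905/6.290 = 0.04618.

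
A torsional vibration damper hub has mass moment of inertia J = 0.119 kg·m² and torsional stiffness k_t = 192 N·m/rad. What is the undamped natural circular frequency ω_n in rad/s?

40.2 rad/s

ω_n = √(k_t/J) = √(192/0.119) = √1613 = 40.17 rad/s.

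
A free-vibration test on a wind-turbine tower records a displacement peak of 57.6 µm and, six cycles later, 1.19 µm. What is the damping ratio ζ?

Logarithmic decrement δ = (1/n)·ln(x₀/x_n) = (1/6)·ln(57.6/1.19) = (1/6)·ln(48.40) = 0.6466.
ζ = δ/√(4π² + δ²) = 0.6466/√(39.48 + 0.418) = 0.6466/6.316 = 0.1024.

0.102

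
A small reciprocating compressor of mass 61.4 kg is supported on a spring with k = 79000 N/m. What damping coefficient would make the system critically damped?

c_c = 2√(k·m) = 2√(79000 × 61.4) = 2 × 2202 = 4405 N·s/m.

4400 N·s/m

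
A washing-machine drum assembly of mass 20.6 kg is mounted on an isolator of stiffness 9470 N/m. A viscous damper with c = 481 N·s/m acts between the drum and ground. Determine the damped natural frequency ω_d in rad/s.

ω_n = √(k/m) = √(9470/20.6) = 21.44 rad/s.
Critical damping c_c = 2√(k·m) = 2√(9470 × 20.6) = 883.4 N·s/m, so ζ = c/c_c = 481/883.4 = 0.5445.
ω_d = ω_n√(1 − ζ²) = 21.44 × √(1 − 0.296) = 17.98 rad/s.

18.0 rad/s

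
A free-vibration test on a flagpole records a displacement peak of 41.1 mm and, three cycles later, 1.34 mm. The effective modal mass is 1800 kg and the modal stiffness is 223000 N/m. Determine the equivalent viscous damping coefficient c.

Logarithmic decrement δ = (1/n)·ln(x₀/x_n) = (1/3)·ln(41.1/1.34) = (1/3)·ln(30.67) = 1.141.
ζ = δ/√(4π² + δ²) = 1.141/√(39.48 + 1.30) = 1.141/6.386 = 0.1787.
c = ζ · 2√(km) = 0.1787 × 2√(223000 × 1800) = 0.1787 × 40070 = 7160 N·s/m.

7160 N·s/m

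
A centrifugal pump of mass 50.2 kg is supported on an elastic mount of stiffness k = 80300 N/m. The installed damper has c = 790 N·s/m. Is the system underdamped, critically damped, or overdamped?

c_c = 2√(k·m) = 4015 N·s/m; ζ = c/c_c = 790/4015 = 0.197.
Since ζ < 1 the system is underdamped.

underdamped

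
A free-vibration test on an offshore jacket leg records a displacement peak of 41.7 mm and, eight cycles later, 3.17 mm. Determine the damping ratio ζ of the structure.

Logarithmic decrement δ = (1/n)·ln(x₀/x_n) = (1/8)·ln(41.7/3.17) = (1/8)·ln(13.15) = 0.3221.
ζ = δ/√(4π² + δ²) = 0.3221/√(39.48 + 0.104) = 0.3221/6.291 = 0.05120.

0.0512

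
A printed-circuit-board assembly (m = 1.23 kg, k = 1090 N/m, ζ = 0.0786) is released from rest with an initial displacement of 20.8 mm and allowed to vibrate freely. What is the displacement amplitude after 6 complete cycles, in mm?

1.06 mm

Logarithmic decrement δ = 2πζ/√(1 − ζ²) = 2π × 0.07860/√(1 − 0.00618) = 0.4954.
After n cycles, x_n/x₀ = e^(−nδ), so x_6 = 20.8 × e^(−6 × 0.4954) = 20.8 × 0.05118 = 1.065 mm.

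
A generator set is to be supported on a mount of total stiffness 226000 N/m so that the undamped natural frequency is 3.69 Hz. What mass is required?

ω_n = 2πf_n = 2π × 3.69 = 23.18 rad/s.
m = k/ω_n² = 226000/23.18² = 226000/537.5 = 420.4 kg.

420 kg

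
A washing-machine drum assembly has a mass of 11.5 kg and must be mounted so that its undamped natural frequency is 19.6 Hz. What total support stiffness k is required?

174000 N/m

ω_n = 2πf_n = 2π × 19.6 = 123.2 rad/s.
k = m·ω_n² = 11.5 × 123.2² = 11.5 × 15170 = 174400 N/m.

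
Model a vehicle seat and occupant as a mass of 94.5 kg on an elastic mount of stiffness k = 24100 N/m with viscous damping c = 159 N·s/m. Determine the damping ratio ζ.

0.0527

ω_n = √(k/m) = √(24100/94.5) = 15.97 rad/s.
Critical damping c_c = 2√(k·m) = 2√(24100 × 94.5) = 3018 N·s/m, so ζ = c/c_c = 159/3018 = 0.05268.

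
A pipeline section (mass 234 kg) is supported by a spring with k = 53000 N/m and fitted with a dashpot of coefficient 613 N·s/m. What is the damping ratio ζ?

0.0870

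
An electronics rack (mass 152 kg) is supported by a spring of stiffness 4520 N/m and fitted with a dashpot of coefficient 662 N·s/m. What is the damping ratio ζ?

0.399

ω_n = √(k/m) = √(4520/152) = 5.453 rad/s.
Critical damping c_c = 2√(k·m) = 2√(4520 × 152) = 1658 N·s/m, so ζ = c/c_c = 662/1658 = 0.3993.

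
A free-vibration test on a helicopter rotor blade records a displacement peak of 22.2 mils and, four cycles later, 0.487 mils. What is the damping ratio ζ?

0.150

Logarithmic decrement δ = (1/n)·ln(x₀/x_n) = (1/4)·ln(22.2/0.487) = (1/4)·ln(45.59) = 0.9549.
ζ = δ/√(4π² + δ²) = 0.9549/√(39.48 + 0.912) = 0.9549/6.355 = 0.1503.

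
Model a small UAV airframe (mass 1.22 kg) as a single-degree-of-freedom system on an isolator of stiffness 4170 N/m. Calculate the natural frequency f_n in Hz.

9.30 Hz

ω_n = √(k/m) = √(4170/1.22) = √3418 = 58.46 rad/s.
f_n = ω_n/(2π) = 58.46/6.283 = 9.305 Hz.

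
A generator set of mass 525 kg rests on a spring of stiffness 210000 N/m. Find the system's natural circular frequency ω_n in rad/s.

20.0 rad/s

ω_n = √(k/m) = √(210000/525) = √400.0 = 20.00 rad/s.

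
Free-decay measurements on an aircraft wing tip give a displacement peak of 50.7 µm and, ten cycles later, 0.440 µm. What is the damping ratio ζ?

0.0753

Logarithmic decrement δ = (1/n)·ln(x₀/x_n) = (1/10)·ln(50.7/0.440) = (1/10)·ln(115.2) = 0.4747.
ζ = δ/√(4π² + δ²) = 0.4747/√(39.48 + 0.225) = 0.4747/6.301 = 0.07533.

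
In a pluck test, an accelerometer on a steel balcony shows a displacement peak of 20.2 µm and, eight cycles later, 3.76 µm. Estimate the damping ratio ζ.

0.0334

Logarithmic decrement δ = (1/n)·ln(x₀/x_n) = (1/8)·ln(20.2/3.76) = (1/8)·ln(5.372) = 0.2102.
ζ = δ/√(4π² + δ²) = 0.2102/√(39.48 + 0.0442) = 0.2102/6.287 = 0.03343.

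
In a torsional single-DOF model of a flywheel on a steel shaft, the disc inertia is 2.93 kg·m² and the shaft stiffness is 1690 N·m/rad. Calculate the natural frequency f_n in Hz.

ω_n = √(k_t/J) = √(1690/2.93) = √576.8 = 24.02 rad/s.
f_n = ω_n/(2π) = 24.02/6.283 = 3.822 Hz.

3.82 Hz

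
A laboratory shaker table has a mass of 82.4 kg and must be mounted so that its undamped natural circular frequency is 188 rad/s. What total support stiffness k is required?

2910000 N/m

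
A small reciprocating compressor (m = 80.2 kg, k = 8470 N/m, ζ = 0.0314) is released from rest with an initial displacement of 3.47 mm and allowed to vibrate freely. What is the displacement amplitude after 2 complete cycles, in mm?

Logarithmic decrement δ = 2πζ/√(1 − ζ²) = 2π × 0.03140/√(1 − 0.000986) = 0.1974.
After n cycles, x_n/x₀ = e^(−nδ), so x_2 = 3.47 × e^(−2 × 0.1974) = 3.47 × 0.6738 = 2.338 mm.

2.34 mm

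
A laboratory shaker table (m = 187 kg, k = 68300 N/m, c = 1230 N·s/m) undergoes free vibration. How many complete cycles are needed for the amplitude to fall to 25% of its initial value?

2 cycles

ζ = c/(2√(km)) = 1230/(2√(68300 × 187)) = 1230/7148 = 0.1721.
Logarithmic decrement δ = 2πζ/√(1 − ζ²) = 2π × 0.1721/√(1 − 0.0296) = 1.098.
x_n/x₀ = e^(−nδ) ≤ 0.25; take ln: n ≥ ln(1/0.25)/δ = 1.386/1.098 = 1.263.
So 2 complete cycles are required.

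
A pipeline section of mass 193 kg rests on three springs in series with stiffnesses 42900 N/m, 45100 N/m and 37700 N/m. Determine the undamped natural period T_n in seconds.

0.741 s

Series springs: 1/k_eq = 1/42900 + 1/45100 + 1/37700 = 7.201×10^-5, so k_eq = 13890 N/m.
ω_n = √(k_eq/m) = √(13890/193) = √71.95 = 8.483 rad/s.
T_n = 2π/ω_n = 6.283/8.483 = 0.7407 s.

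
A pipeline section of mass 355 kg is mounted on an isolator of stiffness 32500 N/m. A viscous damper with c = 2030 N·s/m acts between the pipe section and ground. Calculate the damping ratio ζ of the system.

0.299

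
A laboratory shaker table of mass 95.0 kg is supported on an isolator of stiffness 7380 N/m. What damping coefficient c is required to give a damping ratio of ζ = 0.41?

687 N·s/m

c_c = 2√(k·m) = 2√(7380 × 95.0) = 1675 N·s/m.
c = ζ·c_c = 0.41 × 1675 = 686.6 N·s/m.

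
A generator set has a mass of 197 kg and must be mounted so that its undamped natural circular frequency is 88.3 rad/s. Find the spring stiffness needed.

1540000 N/m

k = m·ω_n² = 197 × 88.30² = 197 × 7797 = 1536000 N/m.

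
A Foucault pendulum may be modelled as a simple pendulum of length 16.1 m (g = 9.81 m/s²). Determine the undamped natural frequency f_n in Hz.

For a simple pendulum ω_n = √(g/L) = √(9.81/16.1) = √0.6093 = 0.7806 rad/s.
f_n = ω_n/(2π) = 0.7806/6.283 = 0.1242 Hz.

0.124 Hz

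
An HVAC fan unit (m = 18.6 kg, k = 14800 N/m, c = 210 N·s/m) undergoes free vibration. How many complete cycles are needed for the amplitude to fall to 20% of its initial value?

ζ = c/(2√(km)) = 210/(2√(14800 × 18.6)) = 210/1049 = 0.2001.
Logarithmic decrement δ = 2πζ/√(1 − ζ²) = 2π × 0.2001/√(1 − 0.0401) = 1.283.
x_n/x₀ = e^(−nδ) ≤ 0.2; take ln: n ≥ ln(1/0.2)/δ = 1.609/1.283 = 1.254.
So 2 complete cycles are required.

2 cycles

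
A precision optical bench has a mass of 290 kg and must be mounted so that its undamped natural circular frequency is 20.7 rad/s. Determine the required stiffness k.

124000 N/m

k = m·ω_n² = 290 × 20.70² = 290 × 428.5 = 124300 N/m.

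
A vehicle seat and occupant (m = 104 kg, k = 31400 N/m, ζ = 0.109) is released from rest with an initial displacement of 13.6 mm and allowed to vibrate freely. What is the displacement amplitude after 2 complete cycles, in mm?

Logarithmic decrement δ = 2πζ/√(1 − ζ²) = 2π × 0.1090/√(1 − 0.0119) = 0.6890.
After n cycles, x_n/x₀ = e^(−nδ), so x_2 = 13.6 × e^(−2 × 0.6890) = 13.6 × 0.2521 = 3.429 mm.

3.43 mm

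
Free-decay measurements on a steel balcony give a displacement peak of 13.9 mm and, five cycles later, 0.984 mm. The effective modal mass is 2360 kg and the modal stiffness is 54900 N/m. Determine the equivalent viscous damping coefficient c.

1910 N·s/m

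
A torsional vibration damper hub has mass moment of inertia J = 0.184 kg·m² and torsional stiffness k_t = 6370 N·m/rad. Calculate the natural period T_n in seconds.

0.0338 s

ω_n = √(k_t/J) = √(6370/0.184) = √34620 = 186.1 rad/s.
T_n = 2π/ω_n = 6.283/186.1 = 0.03377 s.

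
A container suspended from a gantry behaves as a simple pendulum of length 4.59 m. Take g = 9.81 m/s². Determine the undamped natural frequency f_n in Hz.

0.233 Hz

For a simple pendulum ω_n = √(g/L) = √(9.81/4.59) = √2.137 = 1.462 rad/s.
f_n = ω_n/(2π) = 1.462/6.283 = 0.2327 Hz.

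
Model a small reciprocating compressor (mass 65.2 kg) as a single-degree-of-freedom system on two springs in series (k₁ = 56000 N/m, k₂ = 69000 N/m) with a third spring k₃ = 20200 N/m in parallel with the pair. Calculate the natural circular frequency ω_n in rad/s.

Series pair: k_s = k₁k₂/(k₁+k₂) = (56000)(69000)/(56000 + 69000) = 30910 N/m. In parallel with k₃: k_eq = 30910 + 20200 = 51110 N/m.
ω_n = √(k_eq/m) = √(51110/65.2) = √783.9 = 28.00 rad/s.

28.0 rad/s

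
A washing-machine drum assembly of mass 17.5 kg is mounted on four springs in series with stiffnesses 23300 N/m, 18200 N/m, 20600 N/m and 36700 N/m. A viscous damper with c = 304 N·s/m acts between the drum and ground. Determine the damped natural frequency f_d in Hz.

2.53 Hz

Series springs: 1/k_eq = 1/23300 + 1/18200 + 1/20600 + 1/36700 = 0.0001737, so k_eq = 5759 N/m.
ω_n = √(k_eq/m) = √(5759/17.5) = 18.14 rad/s.
Critical damping c_c = 2√(k_eq·m) = 2√(5759 × 17.5) = 634.9 N·s/m, so ζ = c/c_c = 304/634.9 = 0.4788.
ω_d = ω_n√(1 − ζ²) = 18.14 × √(1 − 0.229) = 15.93 rad/s.
f_d = ω_d/(2π) = 2.535 Hz.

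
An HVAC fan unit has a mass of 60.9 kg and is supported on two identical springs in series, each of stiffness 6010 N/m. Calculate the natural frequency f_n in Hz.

Series springs: 1/k_eq = 2/6010, so k_eq = 6010/2 = 3005 N/m.
ω_n = √(k_eq/m) = √(3005/60.9) = √49.34 = 7.024 rad/s.
f_n = ω_n/(2π) = 7.024/6.283 = 1.118 Hz.

1.12 Hz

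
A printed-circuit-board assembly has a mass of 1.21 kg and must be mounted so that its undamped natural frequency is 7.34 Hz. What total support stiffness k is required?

ω_n = 2πf_n = 2π × 7.34 = 46.12 rad/s.
k = m·ω_n² = 1.21 × 46.12² = 1.21 × 2127 = 2574 N/m.

2570 N/m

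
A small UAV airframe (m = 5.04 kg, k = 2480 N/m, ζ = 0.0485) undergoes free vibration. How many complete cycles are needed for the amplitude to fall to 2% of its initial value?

Logarithmic decrement δ = 2πζ/√(1 − ζ²) = 2π × 0.04850/√(1 − 0.00235) = 0.3051.
x_n/x₀ = e^(−nδ) ≤ 0.02; take ln: n ≥ ln(1/0.02)/δ = 3.912/0.3051 = 12.82.
So 13 complete cycles are required.

13 cycles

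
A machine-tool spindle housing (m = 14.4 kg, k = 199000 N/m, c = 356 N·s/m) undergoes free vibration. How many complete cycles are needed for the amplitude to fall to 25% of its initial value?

ζ = c/(2√(km)) = 356/(2√(199000 × 14.4)) = 356/3386 = 0.1052.
Logarithmic decrement δ = 2πζ/√(1 − ζ²) = 2π × 0.1052/√(1 − 0.0111) = 0.6644.
x_n/x₀ = e^(−nδ) ≤ 0.25; take ln: n ≥ ln(1/0.25)/δ = 1.386/0.6644 = 2.087.
So 3 complete cycles are required.

3 cycles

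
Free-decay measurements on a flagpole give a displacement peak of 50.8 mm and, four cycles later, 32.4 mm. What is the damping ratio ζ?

Logarithmic decrement δ = (1/n)·ln(x₀/x_n) = (1/4)·ln(50.8/32.4) = (1/4)·ln(1.568) = 0.1124.
ζ = δ/√(4π² + δ²) = 0.1124/√(39.48 + 0.0126) = 0.1124/6.284 = 0.01789.

0.0179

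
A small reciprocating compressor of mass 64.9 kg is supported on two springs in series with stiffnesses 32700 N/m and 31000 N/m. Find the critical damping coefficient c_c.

Series springs: 1/k_eq = 1/32700 + 1/31000 = 6.284×10^-5, so k_eq = 15910 N/m.
c_c = 2√(k_eq·m) = 2√(15910 × 64.9) = 2 × 1016 = 2033 N·s/m.

2030 N·s/m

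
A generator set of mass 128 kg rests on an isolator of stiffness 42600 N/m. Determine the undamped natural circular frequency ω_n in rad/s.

18.2 rad/s

ω_n = √(k/m) = √(42600/128) = √332.8 = 18.24 rad/s.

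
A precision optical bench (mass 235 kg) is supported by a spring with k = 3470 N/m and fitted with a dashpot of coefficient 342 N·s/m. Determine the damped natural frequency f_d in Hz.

0.601 Hz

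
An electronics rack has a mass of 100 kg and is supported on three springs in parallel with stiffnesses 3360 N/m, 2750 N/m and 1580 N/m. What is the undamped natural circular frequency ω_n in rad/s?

Parallel springs add: k_eq = 3360 + 2750 + 1580 = 7690 N/m.
ω_n = √(k_eq/m) = √(7690/100) = √76.90 = 8.769 rad/s.

8.77 rad/s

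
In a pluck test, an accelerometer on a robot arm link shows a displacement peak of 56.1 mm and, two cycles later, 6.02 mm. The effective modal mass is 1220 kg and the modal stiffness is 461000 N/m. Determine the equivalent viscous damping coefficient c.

8290 N·s/m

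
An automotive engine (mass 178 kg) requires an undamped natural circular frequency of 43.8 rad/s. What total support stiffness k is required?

k = m·ω_n² = 178 × 43.80² = 178 × 1918 = 341500 N/m.

341000 N/m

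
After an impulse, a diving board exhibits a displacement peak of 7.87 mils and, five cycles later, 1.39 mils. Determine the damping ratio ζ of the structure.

Logarithmic decrement δ = (1/n)·ln(x₀/x_n) = (1/5)·ln(7.87/1.39) = (1/5)·ln(5.662) = 0.3468.
ζ = δ/√(4π² + δ²) = 0.3468/√(39.48 + 0.120) = 0.3468/6.293 = 0.05510.

0.0551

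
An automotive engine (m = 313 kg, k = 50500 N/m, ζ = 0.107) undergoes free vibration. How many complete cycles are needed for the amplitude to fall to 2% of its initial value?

Logarithmic decrement δ = 2πζ/√(1 − ζ²) = 2π × 0.1070/√(1 − 0.0114) = 0.6762.
x_n/x₀ = e^(−nδ) ≤ 0.02; take ln: n ≥ ln(1/0.02)/δ = 3.912/0.6762 = 5.785.
So 6 complete cycles are required.

6 cycles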